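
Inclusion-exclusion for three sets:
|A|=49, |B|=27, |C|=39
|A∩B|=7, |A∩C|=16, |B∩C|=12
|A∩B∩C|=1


|A∪B∪C| = |A|+|B|+|C| - |A∩B|-|A∩C|-|B∩C| + |A∩B∩C|
= 49+27+39 - 7-16-12 + 1
= 115 - 35 + 1
= 81

|A ∪ B ∪ C| = 81


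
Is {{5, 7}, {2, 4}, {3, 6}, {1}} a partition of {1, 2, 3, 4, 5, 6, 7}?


A partition requires: (1) non-empty parts, (2) pairwise disjoint, (3) union = U
Parts: {5, 7}, {2, 4}, {3, 6}, {1}
Union of parts: {1, 2, 3, 4, 5, 6, 7}
U = {1, 2, 3, 4, 5, 6, 7}
All non-empty? True
Pairwise disjoint? True
Covers U? True

Yes, valid partition


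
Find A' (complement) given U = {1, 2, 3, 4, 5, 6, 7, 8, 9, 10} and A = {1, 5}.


Aᶜ = U \ A = elements in U but not in A
U = {1, 2, 3, 4, 5, 6, 7, 8, 9, 10}
A = {1, 5}
Aᶜ = {2, 3, 4, 6, 7, 8, 9, 10}

Aᶜ = {2, 3, 4, 6, 7, 8, 9, 10}


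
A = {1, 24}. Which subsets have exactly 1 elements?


|A| = 2, so A has C(2,1) = 2 subsets of size 1.
Enumerate by choosing 1 elements from A at a time:
{1}, {24}

1-element subsets (2 total): {1}, {24}


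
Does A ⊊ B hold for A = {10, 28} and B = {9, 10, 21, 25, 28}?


A ⊂ B requires: A ⊆ B AND A ≠ B.
A ⊆ B? Yes
A = B? No
A ⊂ B: Yes (A is a proper subset of B)

Yes, A ⊂ B


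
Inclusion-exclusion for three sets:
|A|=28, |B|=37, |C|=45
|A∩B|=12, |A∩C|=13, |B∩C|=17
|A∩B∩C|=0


|A∪B∪C| = |A|+|B|+|C| - |A∩B|-|A∩C|-|B∩C| + |A∩B∩C|
= 28+37+45 - 12-13-17 + 0
= 110 - 42 + 0
= 68

|A ∪ B ∪ C| = 68


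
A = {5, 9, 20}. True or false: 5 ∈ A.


A = {5, 9, 20}
Checking if 5 is in A
5 is in A → True

5 ∈ A


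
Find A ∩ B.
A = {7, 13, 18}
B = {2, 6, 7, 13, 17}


A ∩ B = elements in both A and B
A = {7, 13, 18}
B = {2, 6, 7, 13, 17}
A ∩ B = {7, 13}

A ∩ B = {7, 13}


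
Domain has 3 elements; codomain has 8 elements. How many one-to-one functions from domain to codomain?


An injection sends each of |A| = 3 inputs to a distinct output in B.
# injections = |B|·(|B|-1)·…·(|B|-|A|+1) = 8! / (8 - 3)!
= 8 × 7 × 6
= 336

Number of injections = 336


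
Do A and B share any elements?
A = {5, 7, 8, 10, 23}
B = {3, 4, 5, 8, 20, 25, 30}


Disjoint means A ∩ B = ∅.
A ∩ B = {5, 8}
A ∩ B ≠ ∅, so A and B are NOT disjoint.

Yes — A and B share the element(s) of A ∩ B = {5, 8}, so they are not disjoint


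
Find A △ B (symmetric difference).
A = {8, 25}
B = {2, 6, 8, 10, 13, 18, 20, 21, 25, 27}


A △ B = (A \ B) ∪ (B \ A) = elements in exactly one of A or B
A \ B = ∅
B \ A = {2, 6, 10, 13, 18, 20, 21, 27}
A △ B = {2, 6, 10, 13, 18, 20, 21, 27}

A △ B = {2, 6, 10, 13, 18, 20, 21, 27}


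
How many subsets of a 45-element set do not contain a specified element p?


Subsets of A avoiding p are subsets of A \ {p}, which has 44 elements.
Count = 2^(n-1) = 2^44
= 17592186044416

Number of subsets avoiding p = 17592186044416


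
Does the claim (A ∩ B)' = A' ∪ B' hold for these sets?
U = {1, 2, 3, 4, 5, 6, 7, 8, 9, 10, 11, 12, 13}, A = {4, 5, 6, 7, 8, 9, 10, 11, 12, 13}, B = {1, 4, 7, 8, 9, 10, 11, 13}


LHS: A ∩ B = {4, 7, 8, 9, 10, 11, 13}
(A ∩ B)' = U \ (A ∩ B) = {1, 2, 3, 5, 6, 12}
A' = {1, 2, 3}, B' = {2, 3, 5, 6, 12}
Claimed RHS: A' ∪ B' = {1, 2, 3, 5, 6, 12}
Identity is VALID: LHS = RHS = {1, 2, 3, 5, 6, 12} ✓

Identity is valid. (A ∩ B)' = A' ∪ B' = {1, 2, 3, 5, 6, 12}


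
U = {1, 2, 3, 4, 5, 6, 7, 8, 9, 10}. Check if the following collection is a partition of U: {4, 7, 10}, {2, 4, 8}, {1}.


A partition requires: (1) non-empty parts, (2) pairwise disjoint, (3) union = U
Parts: {4, 7, 10}, {2, 4, 8}, {1}
Union of parts: {1, 2, 4, 7, 8, 10}
U = {1, 2, 3, 4, 5, 6, 7, 8, 9, 10}
All non-empty? True
Pairwise disjoint? False
Covers U? False

No, not a valid partition


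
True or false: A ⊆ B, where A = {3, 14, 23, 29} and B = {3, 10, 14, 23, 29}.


A ⊆ B means every element of A is in B.
All elements of A are in B.
So A ⊆ B.

Yes, A ⊆ B


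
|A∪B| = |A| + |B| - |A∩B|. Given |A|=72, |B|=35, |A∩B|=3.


|A ∪ B| = |A| + |B| - |A ∩ B|
= 72 + 35 - 3
= 104

|A ∪ B| = 104


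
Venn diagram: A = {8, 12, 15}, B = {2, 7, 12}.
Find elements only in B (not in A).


A = {8, 12, 15}
B = {2, 7, 12}
Region: only in B (not in A)
Elements: {2, 7}

Elements only in B (not in A): {2, 7}


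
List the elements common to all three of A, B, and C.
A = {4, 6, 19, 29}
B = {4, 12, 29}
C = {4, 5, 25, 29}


A ∩ B = {4, 29}
(A ∩ B) ∩ C = {4, 29}

A ∩ B ∩ C = {4, 29}


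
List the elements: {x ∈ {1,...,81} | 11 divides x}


Checking each candidate:
Condition: multiples of 11 in {1,...,81}
Result = {11, 22, 33, 44, 55, 66, 77}

{11, 22, 33, 44, 55, 66, 77}


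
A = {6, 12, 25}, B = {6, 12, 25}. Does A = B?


Two sets are equal iff they have exactly the same elements.
A = {6, 12, 25}
B = {6, 12, 25}
Same elements → A = B

Yes, A = B


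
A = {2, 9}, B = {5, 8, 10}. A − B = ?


A \ B = elements in A but not in B
A = {2, 9}
B = {5, 8, 10}
Remove from A any elements in B
A \ B = {2, 9}

A \ B = {2, 9}


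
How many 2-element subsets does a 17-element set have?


C(n,k) = n! / (k!(n-k)!)
C(17,2) = 17! / (2!15!)
= 136

C(17,2) = 136


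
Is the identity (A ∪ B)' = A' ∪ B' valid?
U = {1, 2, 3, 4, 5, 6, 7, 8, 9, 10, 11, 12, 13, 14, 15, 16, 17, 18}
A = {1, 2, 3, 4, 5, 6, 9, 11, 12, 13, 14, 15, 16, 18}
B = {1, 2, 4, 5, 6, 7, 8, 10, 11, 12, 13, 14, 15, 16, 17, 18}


LHS: A ∪ B = {1, 2, 3, 4, 5, 6, 7, 8, 9, 10, 11, 12, 13, 14, 15, 16, 17, 18}
(A ∪ B)' = U \ (A ∪ B) = ∅
A' = {7, 8, 10, 17}, B' = {3, 9}
Claimed RHS: A' ∪ B' = {3, 7, 8, 9, 10, 17}
Identity is INVALID: LHS = ∅ but the RHS claimed here equals {3, 7, 8, 9, 10, 17}. The correct form is (A ∪ B)' = A' ∩ B'.

Identity is invalid: (A ∪ B)' = ∅ but A' ∪ B' = {3, 7, 8, 9, 10, 17}. The correct De Morgan law is (A ∪ B)' = A' ∩ B'.


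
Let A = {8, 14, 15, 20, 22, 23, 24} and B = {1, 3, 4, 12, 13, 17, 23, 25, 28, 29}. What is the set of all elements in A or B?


A ∪ B = all elements in A or B (or both)
A = {8, 14, 15, 20, 22, 23, 24}
B = {1, 3, 4, 12, 13, 17, 23, 25, 28, 29}
A ∪ B = {1, 3, 4, 8, 12, 13, 14, 15, 17, 20, 22, 23, 24, 25, 28, 29}

A ∪ B = {1, 3, 4, 8, 12, 13, 14, 15, 17, 20, 22, 23, 24, 25, 28, 29}


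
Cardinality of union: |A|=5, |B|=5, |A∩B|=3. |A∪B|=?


|A ∪ B| = |A| + |B| - |A ∩ B|
= 5 + 5 - 3
= 7

|A ∪ B| = 7


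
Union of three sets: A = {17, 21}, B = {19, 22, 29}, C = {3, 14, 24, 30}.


A ∪ B = {17, 19, 21, 22, 29}
(A ∪ B) ∪ C = {3, 14, 17, 19, 21, 22, 24, 29, 30}

A ∪ B ∪ C = {3, 14, 17, 19, 21, 22, 24, 29, 30}


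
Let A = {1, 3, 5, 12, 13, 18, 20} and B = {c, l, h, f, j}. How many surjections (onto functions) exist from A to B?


n = |A| = 7, k = |B| = 5. Surjections via inclusion-exclusion:
S(n,k) = Σ(-1)^i × C(k,i) × (k-i)^n, i=0 to k
i=0: (-1)^0×C(5,0)×5^7 = 78125
i=1: (-1)^1×C(5,1)×4^7 = -81920
i=2: (-1)^2×C(5,2)×3^7 = 21870
i=3: (-1)^3×C(5,3)×2^7 = -1280
i=4: (-1)^4×C(5,4)×1^7 = 5
i=5: (-1)^5×C(5,5)×0^7 = 0
Total = 16800

Number of surjections = 16800


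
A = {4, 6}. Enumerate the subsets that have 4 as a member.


A subset of A contains 4 iff the remaining 1 elements form any subset of A \ {4}.
Count: 2^(n-1) = 2^1 = 2
Subsets containing 4: {4}, {4, 6}

Subsets containing 4 (2 total): {4}, {4, 6}


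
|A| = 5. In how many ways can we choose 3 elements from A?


C(n,k) = n! / (k!(n-k)!)
C(5,3) = 5! / (3!2!)
= 10

C(5,3) = 10


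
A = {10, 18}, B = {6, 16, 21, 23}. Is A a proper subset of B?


A ⊂ B requires: A ⊆ B AND A ≠ B.
A ⊆ B? No
A ⊄ B, so A is not a proper subset.

No, A is not a proper subset of B


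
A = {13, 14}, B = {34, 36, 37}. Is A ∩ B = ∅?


Disjoint means A ∩ B = ∅.
A ∩ B = ∅
A ∩ B = ∅, so A and B are disjoint.

Yes, A and B are disjoint


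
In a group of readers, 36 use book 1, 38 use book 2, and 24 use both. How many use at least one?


|A ∪ B| = |A| + |B| - |A ∩ B|
= 36 + 38 - 24
= 50

|A ∪ B| = 50


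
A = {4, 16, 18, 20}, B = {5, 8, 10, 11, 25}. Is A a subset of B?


A ⊆ B means every element of A is in B.
Elements in A not in B: {4, 16, 18, 20}
So A ⊄ B.

No, A ⊄ B


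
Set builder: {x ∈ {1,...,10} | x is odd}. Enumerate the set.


Checking each candidate:
Condition: odd numbers in {1,...,10}
Result = {1, 3, 5, 7, 9}

{1, 3, 5, 7, 9}


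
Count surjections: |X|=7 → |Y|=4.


n = |X| = 7, k = |Y| = 4. Surjections via inclusion-exclusion:
S(n,k) = Σ(-1)^i × C(k,i) × (k-i)^n, i=0 to k
i=0: (-1)^0×C(4,0)×4^7 = 16384
i=1: (-1)^1×C(4,1)×3^7 = -8748
i=2: (-1)^2×C(4,2)×2^7 = 768
i=3: (-1)^3×C(4,3)×1^7 = -4
i=4: (-1)^4×C(4,4)×0^7 = 0
Total = 8400

Number of surjections = 8400


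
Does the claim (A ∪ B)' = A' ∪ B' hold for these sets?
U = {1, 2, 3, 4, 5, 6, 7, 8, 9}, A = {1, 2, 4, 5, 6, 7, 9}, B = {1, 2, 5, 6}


LHS: A ∪ B = {1, 2, 4, 5, 6, 7, 9}
(A ∪ B)' = U \ (A ∪ B) = {3, 8}
A' = {3, 8}, B' = {3, 4, 7, 8, 9}
Claimed RHS: A' ∪ B' = {3, 4, 7, 8, 9}
Identity is INVALID: LHS = {3, 8} but the RHS claimed here equals {3, 4, 7, 8, 9}. The correct form is (A ∪ B)' = A' ∩ B'.

Identity is invalid: (A ∪ B)' = {3, 8} but A' ∪ B' = {3, 4, 7, 8, 9}. The correct De Morgan law is (A ∪ B)' = A' ∩ B'.


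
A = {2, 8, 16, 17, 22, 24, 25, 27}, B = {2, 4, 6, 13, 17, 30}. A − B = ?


A \ B = elements in A but not in B
A = {2, 8, 16, 17, 22, 24, 25, 27}
B = {2, 4, 6, 13, 17, 30}
Remove from A any elements in B
A \ B = {8, 16, 22, 24, 25, 27}

A \ B = {8, 16, 22, 24, 25, 27}


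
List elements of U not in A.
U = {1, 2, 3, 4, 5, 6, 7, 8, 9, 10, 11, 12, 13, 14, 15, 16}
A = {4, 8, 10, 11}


Aᶜ = U \ A = elements in U but not in A
U = {1, 2, 3, 4, 5, 6, 7, 8, 9, 10, 11, 12, 13, 14, 15, 16}
A = {4, 8, 10, 11}
Aᶜ = {1, 2, 3, 5, 6, 7, 9, 12, 13, 14, 15, 16}

Aᶜ = {1, 2, 3, 5, 6, 7, 9, 12, 13, 14, 15, 16}


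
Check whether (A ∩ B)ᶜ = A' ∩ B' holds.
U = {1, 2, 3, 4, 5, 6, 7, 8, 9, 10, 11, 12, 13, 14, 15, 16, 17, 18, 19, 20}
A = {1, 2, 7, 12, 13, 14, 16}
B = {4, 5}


LHS: A ∩ B = ∅
(A ∩ B)' = U \ (A ∩ B) = {1, 2, 3, 4, 5, 6, 7, 8, 9, 10, 11, 12, 13, 14, 15, 16, 17, 18, 19, 20}
A' = {3, 4, 5, 6, 8, 9, 10, 11, 15, 17, 18, 19, 20}, B' = {1, 2, 3, 6, 7, 8, 9, 10, 11, 12, 13, 14, 15, 16, 17, 18, 19, 20}
Claimed RHS: A' ∩ B' = {3, 6, 8, 9, 10, 11, 15, 17, 18, 19, 20}
Identity is INVALID: LHS = {1, 2, 3, 4, 5, 6, 7, 8, 9, 10, 11, 12, 13, 14, 15, 16, 17, 18, 19, 20} but the RHS claimed here equals {3, 6, 8, 9, 10, 11, 15, 17, 18, 19, 20}. The correct form is (A ∩ B)' = A' ∪ B'.

Identity is invalid: (A ∩ B)' = {1, 2, 3, 4, 5, 6, 7, 8, 9, 10, 11, 12, 13, 14, 15, 16, 17, 18, 19, 20} but A' ∩ B' = {3, 6, 8, 9, 10, 11, 15, 17, 18, 19, 20}. The correct De Morgan law is (A ∩ B)' = A' ∪ B'.


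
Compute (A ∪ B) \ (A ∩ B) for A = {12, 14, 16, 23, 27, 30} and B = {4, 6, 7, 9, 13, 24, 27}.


A △ B = (A \ B) ∪ (B \ A) = elements in exactly one of A or B
A \ B = {12, 14, 16, 23, 30}
B \ A = {4, 6, 7, 9, 13, 24}
A △ B = {4, 6, 7, 9, 12, 13, 14, 16, 23, 24, 30}

A △ B = {4, 6, 7, 9, 12, 13, 14, 16, 23, 24, 30}


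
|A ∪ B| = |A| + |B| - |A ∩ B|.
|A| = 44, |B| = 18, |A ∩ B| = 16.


|A ∪ B| = |A| + |B| - |A ∩ B|
= 44 + 18 - 16
= 46

|A ∪ B| = 46


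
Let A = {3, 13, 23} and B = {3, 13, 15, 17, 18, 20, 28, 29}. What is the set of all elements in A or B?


A ∪ B = all elements in A or B (or both)
A = {3, 13, 23}
B = {3, 13, 15, 17, 18, 20, 28, 29}
A ∪ B = {3, 13, 15, 17, 18, 20, 23, 28, 29}

A ∪ B = {3, 13, 15, 17, 18, 20, 23, 28, 29}


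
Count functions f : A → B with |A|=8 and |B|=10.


Each of |A| = 8 inputs maps to any of |B| = 10 outputs.
# functions = |B|^|A| = 10^8
= 100000000

Number of functions = 100000000


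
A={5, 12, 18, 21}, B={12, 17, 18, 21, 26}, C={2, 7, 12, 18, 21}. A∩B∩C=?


A ∩ B = {12, 18, 21}
(A ∩ B) ∩ C = {12, 18, 21}

A ∩ B ∩ C = {12, 18, 21}


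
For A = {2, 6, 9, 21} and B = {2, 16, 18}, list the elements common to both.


A ∩ B = elements in both A and B
A = {2, 6, 9, 21}
B = {2, 16, 18}
A ∩ B = {2}

A ∩ B = {2}


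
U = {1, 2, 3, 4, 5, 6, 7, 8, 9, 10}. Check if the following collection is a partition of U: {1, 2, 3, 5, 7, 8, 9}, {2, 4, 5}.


A partition requires: (1) non-empty parts, (2) pairwise disjoint, (3) union = U
Parts: {1, 2, 3, 5, 7, 8, 9}, {2, 4, 5}
Union of parts: {1, 2, 3, 4, 5, 7, 8, 9}
U = {1, 2, 3, 4, 5, 6, 7, 8, 9, 10}
All non-empty? True
Pairwise disjoint? False
Covers U? False

No, not a valid partition


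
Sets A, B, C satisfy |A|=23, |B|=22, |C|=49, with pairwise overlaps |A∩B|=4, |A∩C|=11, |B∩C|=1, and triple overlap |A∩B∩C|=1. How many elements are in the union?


|A∪B∪C| = |A|+|B|+|C| - |A∩B|-|A∩C|-|B∩C| + |A∩B∩C|
= 23+22+49 - 4-11-1 + 1
= 94 - 16 + 1
= 79

|A ∪ B ∪ C| = 79


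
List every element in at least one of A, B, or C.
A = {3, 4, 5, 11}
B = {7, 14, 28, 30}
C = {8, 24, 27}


A ∪ B = {3, 4, 5, 7, 11, 14, 28, 30}
(A ∪ B) ∪ C = {3, 4, 5, 7, 8, 11, 14, 24, 27, 28, 30}

A ∪ B ∪ C = {3, 4, 5, 7, 8, 11, 14, 24, 27, 28, 30}


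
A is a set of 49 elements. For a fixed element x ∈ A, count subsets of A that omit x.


Subsets of A avoiding x are subsets of A \ {x}, which has 48 elements.
Count = 2^(n-1) = 2^48
= 281474976710656

Number of subsets avoiding x = 281474976710656


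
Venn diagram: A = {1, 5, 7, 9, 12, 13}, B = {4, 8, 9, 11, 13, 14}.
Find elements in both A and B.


A = {1, 5, 7, 9, 12, 13}
B = {4, 8, 9, 11, 13, 14}
Region: in both A and B
Elements: {9, 13}

Elements in both A and B: {9, 13}


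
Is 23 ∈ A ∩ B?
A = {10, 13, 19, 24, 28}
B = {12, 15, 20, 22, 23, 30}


A = {10, 13, 19, 24, 28}, B = {12, 15, 20, 22, 23, 30}
A ∩ B = elements in both A and B
A ∩ B = ∅
Checking if 23 ∈ A ∩ B
23 is not in A ∩ B → False

23 ∉ A ∩ B


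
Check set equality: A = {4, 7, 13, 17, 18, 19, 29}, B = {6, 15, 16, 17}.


Two sets are equal iff they have exactly the same elements.
A = {4, 7, 13, 17, 18, 19, 29}
B = {6, 15, 16, 17}
Differences: {4, 6, 7, 13, 15, 16, 18, 19, 29}
A ≠ B

No, A ≠ B


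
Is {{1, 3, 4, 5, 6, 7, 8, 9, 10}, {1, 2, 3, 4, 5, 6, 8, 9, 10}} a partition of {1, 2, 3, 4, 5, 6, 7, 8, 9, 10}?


A partition requires: (1) non-empty parts, (2) pairwise disjoint, (3) union = U
Parts: {1, 3, 4, 5, 6, 7, 8, 9, 10}, {1, 2, 3, 4, 5, 6, 8, 9, 10}
Union of parts: {1, 2, 3, 4, 5, 6, 7, 8, 9, 10}
U = {1, 2, 3, 4, 5, 6, 7, 8, 9, 10}
All non-empty? True
Pairwise disjoint? False
Covers U? True

No, not a valid partition


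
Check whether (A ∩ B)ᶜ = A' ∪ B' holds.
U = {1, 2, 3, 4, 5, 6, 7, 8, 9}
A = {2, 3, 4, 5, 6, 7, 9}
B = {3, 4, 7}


LHS: A ∩ B = {3, 4, 7}
(A ∩ B)' = U \ (A ∩ B) = {1, 2, 5, 6, 8, 9}
A' = {1, 8}, B' = {1, 2, 5, 6, 8, 9}
Claimed RHS: A' ∪ B' = {1, 2, 5, 6, 8, 9}
Identity is VALID: LHS = RHS = {1, 2, 5, 6, 8, 9} ✓

Identity is valid. (A ∩ B)' = A' ∪ B' = {1, 2, 5, 6, 8, 9}


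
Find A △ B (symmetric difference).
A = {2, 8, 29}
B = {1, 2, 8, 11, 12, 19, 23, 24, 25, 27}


A △ B = (A \ B) ∪ (B \ A) = elements in exactly one of A or B
A \ B = {29}
B \ A = {1, 11, 12, 19, 23, 24, 25, 27}
A △ B = {1, 11, 12, 19, 23, 24, 25, 27, 29}

A △ B = {1, 11, 12, 19, 23, 24, 25, 27, 29}


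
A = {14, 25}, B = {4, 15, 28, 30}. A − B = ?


A \ B = elements in A but not in B
A = {14, 25}
B = {4, 15, 28, 30}
Remove from A any elements in B
A \ B = {14, 25}

A \ B = {14, 25}


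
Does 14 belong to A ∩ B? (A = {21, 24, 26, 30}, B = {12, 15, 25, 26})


A = {21, 24, 26, 30}, B = {12, 15, 25, 26}
A ∩ B = elements in both A and B
A ∩ B = {26}
Checking if 14 ∈ A ∩ B
14 is not in A ∩ B → False

14 ∉ A ∩ B


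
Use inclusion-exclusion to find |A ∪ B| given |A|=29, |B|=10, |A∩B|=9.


|A ∪ B| = |A| + |B| - |A ∩ B|
= 29 + 10 - 9
= 30

|A ∪ B| = 30


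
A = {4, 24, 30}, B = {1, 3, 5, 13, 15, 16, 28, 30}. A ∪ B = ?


A ∪ B = all elements in A or B (or both)
A = {4, 24, 30}
B = {1, 3, 5, 13, 15, 16, 28, 30}
A ∪ B = {1, 3, 4, 5, 13, 15, 16, 24, 28, 30}

A ∪ B = {1, 3, 4, 5, 13, 15, 16, 24, 28, 30}


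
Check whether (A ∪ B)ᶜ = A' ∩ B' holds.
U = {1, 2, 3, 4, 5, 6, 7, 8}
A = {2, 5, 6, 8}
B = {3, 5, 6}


LHS: A ∪ B = {2, 3, 5, 6, 8}
(A ∪ B)' = U \ (A ∪ B) = {1, 4, 7}
A' = {1, 3, 4, 7}, B' = {1, 2, 4, 7, 8}
Claimed RHS: A' ∩ B' = {1, 4, 7}
Identity is VALID: LHS = RHS = {1, 4, 7} ✓

Identity is valid. (A ∪ B)' = A' ∩ B' = {1, 4, 7}


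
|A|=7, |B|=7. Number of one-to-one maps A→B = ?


An injection sends each of |A| = 7 inputs to a distinct output in B.
# injections = |B|·(|B|-1)·…·(|B|-|A|+1) = 7! / (7 - 7)!
= 7 × 6 × 5 × 4 × 3 × 2 × 1
= 5040

Number of injections = 5040


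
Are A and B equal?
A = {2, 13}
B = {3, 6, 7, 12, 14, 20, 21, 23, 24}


Two sets are equal iff they have exactly the same elements.
A = {2, 13}
B = {3, 6, 7, 12, 14, 20, 21, 23, 24}
Differences: {2, 3, 6, 7, 12, 13, 14, 20, 21, 23, 24}
A ≠ B

No, A ≠ B


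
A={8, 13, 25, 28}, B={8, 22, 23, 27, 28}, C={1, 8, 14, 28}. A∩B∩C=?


A ∩ B = {8, 28}
(A ∩ B) ∩ C = {8, 28}

A ∩ B ∩ C = {8, 28}


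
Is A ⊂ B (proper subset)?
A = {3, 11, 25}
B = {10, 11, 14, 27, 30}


A ⊂ B requires: A ⊆ B AND A ≠ B.
A ⊆ B? No
A ⊄ B, so A is not a proper subset.

No, A is not a proper subset of B


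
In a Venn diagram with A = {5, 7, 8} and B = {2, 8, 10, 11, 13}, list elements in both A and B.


A = {5, 7, 8}
B = {2, 8, 10, 11, 13}
Region: in both A and B
Elements: {8}

Elements in both A and B: {8}


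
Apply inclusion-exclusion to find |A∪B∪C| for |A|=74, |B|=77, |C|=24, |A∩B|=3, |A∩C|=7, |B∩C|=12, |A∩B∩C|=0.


|A∪B∪C| = |A|+|B|+|C| - |A∩B|-|A∩C|-|B∩C| + |A∩B∩C|
= 74+77+24 - 3-7-12 + 0
= 175 - 22 + 0
= 153

|A ∪ B ∪ C| = 153


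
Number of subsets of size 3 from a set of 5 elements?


C(n,k) = n! / (k!(n-k)!)
C(5,3) = 5! / (3!2!)
= 10

C(5,3) = 10


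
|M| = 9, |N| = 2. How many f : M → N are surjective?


n = |M| = 9, k = |N| = 2. Surjections via inclusion-exclusion:
S(n,k) = Σ(-1)^i × C(k,i) × (k-i)^n, i=0 to k
i=0: (-1)^0×C(2,0)×2^9 = 512
i=1: (-1)^1×C(2,1)×1^9 = -2
i=2: (-1)^2×C(2,2)×0^9 = 0
Total = 510

Number of surjections = 510


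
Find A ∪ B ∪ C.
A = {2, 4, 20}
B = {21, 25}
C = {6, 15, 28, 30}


A ∪ B = {2, 4, 20, 21, 25}
(A ∪ B) ∪ C = {2, 4, 6, 15, 20, 21, 25, 28, 30}

A ∪ B ∪ C = {2, 4, 6, 15, 20, 21, 25, 28, 30}


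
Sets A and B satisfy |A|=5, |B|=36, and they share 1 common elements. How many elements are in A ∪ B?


|A ∪ B| = |A| + |B| - |A ∩ B|
= 5 + 36 - 1
= 40

|A ∪ B| = 40


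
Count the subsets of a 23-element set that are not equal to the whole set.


Total subsets = 2^n = 2^23 = 8388608
Proper subsets exclude the set itself: 2^n - 1
= 8388608 - 1
= 8388607

Number of proper subsets = 8388607


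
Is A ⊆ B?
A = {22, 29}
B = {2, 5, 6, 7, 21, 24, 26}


A ⊆ B means every element of A is in B.
Elements in A not in B: {22, 29}
So A ⊄ B.

No, A ⊄ B


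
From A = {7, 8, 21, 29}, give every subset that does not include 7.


A subset of A that omits 7 is a subset of A \ {7}, so there are 2^(n-1) = 2^3 = 8 of them.
Subsets excluding 7: ∅, {8}, {21}, {29}, {8, 21}, {8, 29}, {21, 29}, {8, 21, 29}

Subsets excluding 7 (8 total): ∅, {8}, {21}, {29}, {8, 21}, {8, 29}, {21, 29}, {8, 21, 29}


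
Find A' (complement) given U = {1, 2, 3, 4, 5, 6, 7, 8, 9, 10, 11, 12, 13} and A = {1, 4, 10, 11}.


Aᶜ = U \ A = elements in U but not in A
U = {1, 2, 3, 4, 5, 6, 7, 8, 9, 10, 11, 12, 13}
A = {1, 4, 10, 11}
Aᶜ = {2, 3, 5, 6, 7, 8, 9, 12, 13}

Aᶜ = {2, 3, 5, 6, 7, 8, 9, 12, 13}


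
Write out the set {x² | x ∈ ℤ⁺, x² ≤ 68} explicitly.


Checking each candidate:
Condition: positive perfect squares ≤ 68
Result = {1, 4, 9, 16, 25, 36, 49, 64}

{1, 4, 9, 16, 25, 36, 49, 64}


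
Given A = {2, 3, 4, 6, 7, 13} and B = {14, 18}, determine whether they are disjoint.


Disjoint means A ∩ B = ∅.
A ∩ B = ∅
A ∩ B = ∅, so A and B are disjoint.

Yes, A and B are disjoint


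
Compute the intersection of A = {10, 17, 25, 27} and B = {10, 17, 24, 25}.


A ∩ B = elements in both A and B
A = {10, 17, 25, 27}
B = {10, 17, 24, 25}
A ∩ B = {10, 17, 25}

A ∩ B = {10, 17, 25}


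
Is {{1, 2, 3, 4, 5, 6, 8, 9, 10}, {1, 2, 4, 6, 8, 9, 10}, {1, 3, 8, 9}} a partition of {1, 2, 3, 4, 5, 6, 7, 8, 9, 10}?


A partition requires: (1) non-empty parts, (2) pairwise disjoint, (3) union = U
Parts: {1, 2, 3, 4, 5, 6, 8, 9, 10}, {1, 2, 4, 6, 8, 9, 10}, {1, 3, 8, 9}
Union of parts: {1, 2, 3, 4, 5, 6, 8, 9, 10}
U = {1, 2, 3, 4, 5, 6, 7, 8, 9, 10}
All non-empty? True
Pairwise disjoint? False
Covers U? False

No, not a valid partition


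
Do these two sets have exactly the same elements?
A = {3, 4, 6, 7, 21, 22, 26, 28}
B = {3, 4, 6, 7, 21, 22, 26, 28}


Two sets are equal iff they have exactly the same elements.
A = {3, 4, 6, 7, 21, 22, 26, 28}
B = {3, 4, 6, 7, 21, 22, 26, 28}
Same elements → A = B

Yes, A = B


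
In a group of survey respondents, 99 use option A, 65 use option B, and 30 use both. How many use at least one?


|A ∪ B| = |A| + |B| - |A ∩ B|
= 99 + 65 - 30
= 134

|A ∪ B| = 134


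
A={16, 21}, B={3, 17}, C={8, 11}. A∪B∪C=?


A ∪ B = {3, 16, 17, 21}
(A ∪ B) ∪ C = {3, 8, 11, 16, 17, 21}

A ∪ B ∪ C = {3, 8, 11, 16, 17, 21}


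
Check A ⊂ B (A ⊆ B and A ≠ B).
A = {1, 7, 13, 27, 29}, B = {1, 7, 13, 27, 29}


A ⊂ B requires: A ⊆ B AND A ≠ B.
A ⊆ B? Yes
A = B? Yes
A = B, so A is not a PROPER subset.

No, A is not a proper subset of B


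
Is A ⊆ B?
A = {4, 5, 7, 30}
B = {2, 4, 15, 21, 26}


A ⊆ B means every element of A is in B.
Elements in A not in B: {5, 7, 30}
So A ⊄ B.

No, A ⊄ B


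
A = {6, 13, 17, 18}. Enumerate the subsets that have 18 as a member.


A subset of A contains 18 iff the remaining 3 elements form any subset of A \ {18}.
Count: 2^(n-1) = 2^3 = 8
Subsets containing 18: {18}, {6, 18}, {13, 18}, {17, 18}, {6, 13, 18}, {6, 17, 18}, {13, 17, 18}, {6, 13, 17, 18}

Subsets containing 18 (8 total): {18}, {6, 18}, {13, 18}, {17, 18}, {6, 13, 18}, {6, 17, 18}, {13, 17, 18}, {6, 13, 17, 18}


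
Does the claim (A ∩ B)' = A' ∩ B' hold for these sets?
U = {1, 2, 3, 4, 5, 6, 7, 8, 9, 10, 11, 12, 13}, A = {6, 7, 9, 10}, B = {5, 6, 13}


LHS: A ∩ B = {6}
(A ∩ B)' = U \ (A ∩ B) = {1, 2, 3, 4, 5, 7, 8, 9, 10, 11, 12, 13}
A' = {1, 2, 3, 4, 5, 8, 11, 12, 13}, B' = {1, 2, 3, 4, 7, 8, 9, 10, 11, 12}
Claimed RHS: A' ∩ B' = {1, 2, 3, 4, 8, 11, 12}
Identity is INVALID: LHS = {1, 2, 3, 4, 5, 7, 8, 9, 10, 11, 12, 13} but the RHS claimed here equals {1, 2, 3, 4, 8, 11, 12}. The correct form is (A ∩ B)' = A' ∪ B'.

Identity is invalid: (A ∩ B)' = {1, 2, 3, 4, 5, 7, 8, 9, 10, 11, 12, 13} but A' ∩ B' = {1, 2, 3, 4, 8, 11, 12}. The correct De Morgan law is (A ∩ B)' = A' ∪ B'.


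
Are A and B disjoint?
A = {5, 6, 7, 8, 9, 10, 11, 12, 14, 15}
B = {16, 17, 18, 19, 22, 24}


Disjoint means A ∩ B = ∅.
A ∩ B = ∅
A ∩ B = ∅, so A and B are disjoint.

Yes, A and B are disjoint


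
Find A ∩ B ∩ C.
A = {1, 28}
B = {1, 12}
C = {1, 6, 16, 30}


A ∩ B = {1}
(A ∩ B) ∩ C = {1}

A ∩ B ∩ C = {1}


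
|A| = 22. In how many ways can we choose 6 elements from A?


C(n,k) = n! / (k!(n-k)!)
C(22,6) = 22! / (6!16!)
= 74613

C(22,6) = 74613


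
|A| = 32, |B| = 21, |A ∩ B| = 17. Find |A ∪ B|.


|A ∪ B| = |A| + |B| - |A ∩ B|
= 32 + 21 - 17
= 36

|A ∪ B| = 36


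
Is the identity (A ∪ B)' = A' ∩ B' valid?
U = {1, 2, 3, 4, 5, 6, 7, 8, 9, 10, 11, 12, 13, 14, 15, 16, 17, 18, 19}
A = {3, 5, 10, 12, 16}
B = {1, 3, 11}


LHS: A ∪ B = {1, 3, 5, 10, 11, 12, 16}
(A ∪ B)' = U \ (A ∪ B) = {2, 4, 6, 7, 8, 9, 13, 14, 15, 17, 18, 19}
A' = {1, 2, 4, 6, 7, 8, 9, 11, 13, 14, 15, 17, 18, 19}, B' = {2, 4, 5, 6, 7, 8, 9, 10, 12, 13, 14, 15, 16, 17, 18, 19}
Claimed RHS: A' ∩ B' = {2, 4, 6, 7, 8, 9, 13, 14, 15, 17, 18, 19}
Identity is VALID: LHS = RHS = {2, 4, 6, 7, 8, 9, 13, 14, 15, 17, 18, 19} ✓

Identity is valid. (A ∪ B)' = A' ∩ B' = {2, 4, 6, 7, 8, 9, 13, 14, 15, 17, 18, 19}


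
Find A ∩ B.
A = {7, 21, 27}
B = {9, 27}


A ∩ B = elements in both A and B
A = {7, 21, 27}
B = {9, 27}
A ∩ B = {27}

A ∩ B = {27}


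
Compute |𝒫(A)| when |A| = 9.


Number of subsets = 2^n
= 2^9
= 512

|P(A)| = 512


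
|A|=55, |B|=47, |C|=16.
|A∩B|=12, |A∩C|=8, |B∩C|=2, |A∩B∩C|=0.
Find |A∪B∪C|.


|A∪B∪C| = |A|+|B|+|C| - |A∩B|-|A∩C|-|B∩C| + |A∩B∩C|
= 55+47+16 - 12-8-2 + 0
= 118 - 22 + 0
= 96

|A ∪ B ∪ C| = 96


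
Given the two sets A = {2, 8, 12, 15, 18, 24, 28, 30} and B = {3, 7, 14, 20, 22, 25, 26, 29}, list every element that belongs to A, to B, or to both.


A ∪ B = all elements in A or B (or both)
A = {2, 8, 12, 15, 18, 24, 28, 30}
B = {3, 7, 14, 20, 22, 25, 26, 29}
A ∪ B = {2, 3, 7, 8, 12, 14, 15, 18, 20, 22, 24, 25, 26, 28, 29, 30}

A ∪ B = {2, 3, 7, 8, 12, 14, 15, 18, 20, 22, 24, 25, 26, 28, 29, 30}


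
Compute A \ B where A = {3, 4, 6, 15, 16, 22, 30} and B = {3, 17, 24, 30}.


A \ B = elements in A but not in B
A = {3, 4, 6, 15, 16, 22, 30}
B = {3, 17, 24, 30}
Remove from A any elements in B
A \ B = {4, 6, 15, 16, 22}

A \ B = {4, 6, 15, 16, 22}


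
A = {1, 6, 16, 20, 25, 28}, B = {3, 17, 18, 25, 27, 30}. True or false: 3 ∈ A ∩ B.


A = {1, 6, 16, 20, 25, 28}, B = {3, 17, 18, 25, 27, 30}
A ∩ B = elements in both A and B
A ∩ B = {25}
Checking if 3 ∈ A ∩ B
3 is not in A ∩ B → False

3 ∉ A ∩ B


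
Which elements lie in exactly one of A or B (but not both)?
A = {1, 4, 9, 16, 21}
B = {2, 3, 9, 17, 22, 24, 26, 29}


A △ B = (A \ B) ∪ (B \ A) = elements in exactly one of A or B
A \ B = {1, 4, 16, 21}
B \ A = {2, 3, 17, 22, 24, 26, 29}
A △ B = {1, 2, 3, 4, 16, 17, 21, 22, 24, 26, 29}

A △ B = {1, 2, 3, 4, 16, 17, 21, 22, 24, 26, 29}


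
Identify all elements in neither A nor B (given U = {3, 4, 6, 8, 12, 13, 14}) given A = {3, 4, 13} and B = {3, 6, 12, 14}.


A = {3, 4, 13}
B = {3, 6, 12, 14}
Region: in neither A nor B (given U = {3, 4, 6, 8, 12, 13, 14})
Elements: {8}

Elements in neither A nor B (given U = {3, 4, 6, 8, 12, 13, 14}): {8}


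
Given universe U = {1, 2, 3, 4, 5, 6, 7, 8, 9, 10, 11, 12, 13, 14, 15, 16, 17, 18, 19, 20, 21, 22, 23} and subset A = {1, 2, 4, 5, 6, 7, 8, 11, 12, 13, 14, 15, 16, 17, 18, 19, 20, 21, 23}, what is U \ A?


Aᶜ = U \ A = elements in U but not in A
U = {1, 2, 3, 4, 5, 6, 7, 8, 9, 10, 11, 12, 13, 14, 15, 16, 17, 18, 19, 20, 21, 22, 23}
A = {1, 2, 4, 5, 6, 7, 8, 11, 12, 13, 14, 15, 16, 17, 18, 19, 20, 21, 23}
Aᶜ = {3, 9, 10, 22}

Aᶜ = {3, 9, 10, 22}


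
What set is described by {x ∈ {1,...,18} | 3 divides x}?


Checking each candidate:
Condition: multiples of 3 in {1,...,18}
Result = {3, 6, 9, 12, 15, 18}

{3, 6, 9, 12, 15, 18}


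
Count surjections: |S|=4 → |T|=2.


n = |S| = 4, k = |T| = 2. Surjections via inclusion-exclusion:
S(n,k) = Σ(-1)^i × C(k,i) × (k-i)^n, i=0 to k
i=0: (-1)^0×C(2,0)×2^4 = 16
i=1: (-1)^1×C(2,1)×1^4 = -2
i=2: (-1)^2×C(2,2)×0^4 = 0
Total = 14

Number of surjections = 14


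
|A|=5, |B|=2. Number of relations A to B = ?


A relation from A to B is any subset of A × B.
|A × B| = 5 × 2 = 10
# relations = 2^|A × B| = 2^10 = 1024

Number of relations = 1024


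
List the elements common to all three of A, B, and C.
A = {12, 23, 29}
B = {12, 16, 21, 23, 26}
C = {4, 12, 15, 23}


A ∩ B = {12, 23}
(A ∩ B) ∩ C = {12, 23}

A ∩ B ∩ C = {12, 23}


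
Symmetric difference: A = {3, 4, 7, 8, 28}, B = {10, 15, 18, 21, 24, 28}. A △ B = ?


A △ B = (A \ B) ∪ (B \ A) = elements in exactly one of A or B
A \ B = {3, 4, 7, 8}
B \ A = {10, 15, 18, 21, 24}
A △ B = {3, 4, 7, 8, 10, 15, 18, 21, 24}

A △ B = {3, 4, 7, 8, 10, 15, 18, 21, 24}


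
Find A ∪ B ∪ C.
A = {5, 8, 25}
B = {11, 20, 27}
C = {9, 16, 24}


A ∪ B = {5, 8, 11, 20, 25, 27}
(A ∪ B) ∪ C = {5, 8, 9, 11, 16, 20, 24, 25, 27}

A ∪ B ∪ C = {5, 8, 9, 11, 16, 20, 24, 25, 27}


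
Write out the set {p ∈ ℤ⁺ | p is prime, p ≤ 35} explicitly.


Checking each candidate:
Condition: primes ≤ 35
Result = {2, 3, 5, 7, 11, 13, 17, 19, 23, 29, 31}

{2, 3, 5, 7, 11, 13, 17, 19, 23, 29, 31}


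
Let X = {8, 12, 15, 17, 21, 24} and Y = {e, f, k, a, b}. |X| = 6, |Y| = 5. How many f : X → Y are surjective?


n = |X| = 6, k = |Y| = 5. Surjections via inclusion-exclusion:
S(n,k) = Σ(-1)^i × C(k,i) × (k-i)^n, i=0 to k
i=0: (-1)^0×C(5,0)×5^6 = 15625
i=1: (-1)^1×C(5,1)×4^6 = -20480
i=2: (-1)^2×C(5,2)×3^6 = 7290
i=3: (-1)^3×C(5,3)×2^6 = -640
i=4: (-1)^4×C(5,4)×1^6 = 5
i=5: (-1)^5×C(5,5)×0^6 = 0
Total = 1800

Number of surjections = 1800


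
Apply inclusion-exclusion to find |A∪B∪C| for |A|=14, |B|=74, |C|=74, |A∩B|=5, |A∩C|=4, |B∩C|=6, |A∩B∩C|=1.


|A∪B∪C| = |A|+|B|+|C| - |A∩B|-|A∩C|-|B∩C| + |A∩B∩C|
= 14+74+74 - 5-4-6 + 1
= 162 - 15 + 1
= 148

|A ∪ B ∪ C| = 148


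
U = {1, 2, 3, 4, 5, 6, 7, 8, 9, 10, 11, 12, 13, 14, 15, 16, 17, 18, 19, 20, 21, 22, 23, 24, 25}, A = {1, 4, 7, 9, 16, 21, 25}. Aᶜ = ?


Aᶜ = U \ A = elements in U but not in A
U = {1, 2, 3, 4, 5, 6, 7, 8, 9, 10, 11, 12, 13, 14, 15, 16, 17, 18, 19, 20, 21, 22, 23, 24, 25}
A = {1, 4, 7, 9, 16, 21, 25}
Aᶜ = {2, 3, 5, 6, 8, 10, 11, 12, 13, 14, 15, 17, 18, 19, 20, 22, 23, 24}

Aᶜ = {2, 3, 5, 6, 8, 10, 11, 12, 13, 14, 15, 17, 18, 19, 20, 22, 23, 24}


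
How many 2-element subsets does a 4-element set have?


C(n,k) = n! / (k!(n-k)!)
C(4,2) = 4! / (2!2!)
= 6

C(4,2) = 6


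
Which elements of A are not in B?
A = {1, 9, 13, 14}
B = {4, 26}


A \ B = elements in A but not in B
A = {1, 9, 13, 14}
B = {4, 26}
Remove from A any elements in B
A \ B = {1, 9, 13, 14}

A \ B = {1, 9, 13, 14}


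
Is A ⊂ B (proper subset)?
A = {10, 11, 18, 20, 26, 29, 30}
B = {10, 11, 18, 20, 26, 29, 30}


A ⊂ B requires: A ⊆ B AND A ≠ B.
A ⊆ B? Yes
A = B? Yes
A = B, so A is not a PROPER subset.

No, A is not a proper subset of B


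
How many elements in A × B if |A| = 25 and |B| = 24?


|A × B| = |A| × |B|
= 25 × 24
= 600

|A × B| = 600


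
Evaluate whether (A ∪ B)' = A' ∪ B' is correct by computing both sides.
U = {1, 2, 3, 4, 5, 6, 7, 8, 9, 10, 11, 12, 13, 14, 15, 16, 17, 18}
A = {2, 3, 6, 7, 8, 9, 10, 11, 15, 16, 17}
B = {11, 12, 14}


LHS: A ∪ B = {2, 3, 6, 7, 8, 9, 10, 11, 12, 14, 15, 16, 17}
(A ∪ B)' = U \ (A ∪ B) = {1, 4, 5, 13, 18}
A' = {1, 4, 5, 12, 13, 14, 18}, B' = {1, 2, 3, 4, 5, 6, 7, 8, 9, 10, 13, 15, 16, 17, 18}
Claimed RHS: A' ∪ B' = {1, 2, 3, 4, 5, 6, 7, 8, 9, 10, 12, 13, 14, 15, 16, 17, 18}
Identity is INVALID: LHS = {1, 4, 5, 13, 18} but the RHS claimed here equals {1, 2, 3, 4, 5, 6, 7, 8, 9, 10, 12, 13, 14, 15, 16, 17, 18}. The correct form is (A ∪ B)' = A' ∩ B'.

Identity is invalid: (A ∪ B)' = {1, 4, 5, 13, 18} but A' ∪ B' = {1, 2, 3, 4, 5, 6, 7, 8, 9, 10, 12, 13, 14, 15, 16, 17, 18}. The correct De Morgan law is (A ∪ B)' = A' ∩ B'.


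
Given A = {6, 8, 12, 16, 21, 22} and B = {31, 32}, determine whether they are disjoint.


Disjoint means A ∩ B = ∅.
A ∩ B = ∅
A ∩ B = ∅, so A and B are disjoint.

Yes, A and B are disjoint


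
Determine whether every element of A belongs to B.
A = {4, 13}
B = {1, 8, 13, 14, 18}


A ⊆ B means every element of A is in B.
Elements in A not in B: {4}
So A ⊄ B.

No, A ⊄ B


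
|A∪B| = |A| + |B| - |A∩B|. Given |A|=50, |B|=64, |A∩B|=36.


|A ∪ B| = |A| + |B| - |A ∩ B|
= 50 + 64 - 36
= 78

|A ∪ B| = 78


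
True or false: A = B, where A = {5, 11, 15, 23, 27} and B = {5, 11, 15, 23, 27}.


Two sets are equal iff they have exactly the same elements.
A = {5, 11, 15, 23, 27}
B = {5, 11, 15, 23, 27}
Same elements → A = B

Yes, A = B


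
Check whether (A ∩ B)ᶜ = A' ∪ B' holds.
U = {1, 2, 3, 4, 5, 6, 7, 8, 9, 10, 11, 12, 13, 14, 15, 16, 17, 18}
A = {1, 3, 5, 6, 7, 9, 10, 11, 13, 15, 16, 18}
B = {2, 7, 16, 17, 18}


LHS: A ∩ B = {7, 16, 18}
(A ∩ B)' = U \ (A ∩ B) = {1, 2, 3, 4, 5, 6, 8, 9, 10, 11, 12, 13, 14, 15, 17}
A' = {2, 4, 8, 12, 14, 17}, B' = {1, 3, 4, 5, 6, 8, 9, 10, 11, 12, 13, 14, 15}
Claimed RHS: A' ∪ B' = {1, 2, 3, 4, 5, 6, 8, 9, 10, 11, 12, 13, 14, 15, 17}
Identity is VALID: LHS = RHS = {1, 2, 3, 4, 5, 6, 8, 9, 10, 11, 12, 13, 14, 15, 17} ✓

Identity is valid. (A ∩ B)' = A' ∪ B' = {1, 2, 3, 4, 5, 6, 8, 9, 10, 11, 12, 13, 14, 15, 17}


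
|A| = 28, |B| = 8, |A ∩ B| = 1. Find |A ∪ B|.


|A ∪ B| = |A| + |B| - |A ∩ B|
= 28 + 8 - 1
= 35

|A ∪ B| = 35


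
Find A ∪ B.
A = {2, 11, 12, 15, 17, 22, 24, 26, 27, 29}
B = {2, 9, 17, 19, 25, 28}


A ∪ B = all elements in A or B (or both)
A = {2, 11, 12, 15, 17, 22, 24, 26, 27, 29}
B = {2, 9, 17, 19, 25, 28}
A ∪ B = {2, 9, 11, 12, 15, 17, 19, 22, 24, 25, 26, 27, 28, 29}

A ∪ B = {2, 9, 11, 12, 15, 17, 19, 22, 24, 25, 26, 27, 28, 29}


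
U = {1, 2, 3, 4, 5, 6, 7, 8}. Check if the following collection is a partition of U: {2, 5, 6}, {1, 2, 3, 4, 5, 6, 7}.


A partition requires: (1) non-empty parts, (2) pairwise disjoint, (3) union = U
Parts: {2, 5, 6}, {1, 2, 3, 4, 5, 6, 7}
Union of parts: {1, 2, 3, 4, 5, 6, 7}
U = {1, 2, 3, 4, 5, 6, 7, 8}
All non-empty? True
Pairwise disjoint? False
Covers U? False

No, not a valid partition


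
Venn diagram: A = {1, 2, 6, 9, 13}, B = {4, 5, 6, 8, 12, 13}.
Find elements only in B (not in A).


A = {1, 2, 6, 9, 13}
B = {4, 5, 6, 8, 12, 13}
Region: only in B (not in A)
Elements: {4, 5, 8, 12}

Elements only in B (not in A): {4, 5, 8, 12}


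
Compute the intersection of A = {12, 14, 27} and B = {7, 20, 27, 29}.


A ∩ B = elements in both A and B
A = {12, 14, 27}
B = {7, 20, 27, 29}
A ∩ B = {27}

A ∩ B = {27}


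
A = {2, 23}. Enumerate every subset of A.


|A| = 2, so |P(A)| = 2^2 = 4
Enumerate subsets by cardinality (0 to 2):
∅, {2}, {23}, {2, 23}

P(A) has 4 subsets: ∅, {2}, {23}, {2, 23}


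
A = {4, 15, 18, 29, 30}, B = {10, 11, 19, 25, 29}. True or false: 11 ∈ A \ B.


A = {4, 15, 18, 29, 30}, B = {10, 11, 19, 25, 29}
A \ B = elements in A but not in B
A \ B = {4, 15, 18, 30}
Checking if 11 ∈ A \ B
11 is not in A \ B → False

11 ∉ A \ B


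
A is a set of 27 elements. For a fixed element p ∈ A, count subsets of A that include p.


Subsets of A containing p correspond to subsets of A \ {p}, which has 26 elements.
Count = 2^(n-1) = 2^26
= 67108864

Number of subsets containing p = 67108864


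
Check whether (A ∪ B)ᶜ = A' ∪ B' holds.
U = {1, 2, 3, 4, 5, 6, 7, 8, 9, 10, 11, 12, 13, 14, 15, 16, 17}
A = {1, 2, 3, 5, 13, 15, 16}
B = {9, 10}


LHS: A ∪ B = {1, 2, 3, 5, 9, 10, 13, 15, 16}
(A ∪ B)' = U \ (A ∪ B) = {4, 6, 7, 8, 11, 12, 14, 17}
A' = {4, 6, 7, 8, 9, 10, 11, 12, 14, 17}, B' = {1, 2, 3, 4, 5, 6, 7, 8, 11, 12, 13, 14, 15, 16, 17}
Claimed RHS: A' ∪ B' = {1, 2, 3, 4, 5, 6, 7, 8, 9, 10, 11, 12, 13, 14, 15, 16, 17}
Identity is INVALID: LHS = {4, 6, 7, 8, 11, 12, 14, 17} but the RHS claimed here equals {1, 2, 3, 4, 5, 6, 7, 8, 9, 10, 11, 12, 13, 14, 15, 16, 17}. The correct form is (A ∪ B)' = A' ∩ B'.

Identity is invalid: (A ∪ B)' = {4, 6, 7, 8, 11, 12, 14, 17} but A' ∪ B' = {1, 2, 3, 4, 5, 6, 7, 8, 9, 10, 11, 12, 13, 14, 15, 16, 17}. The correct De Morgan law is (A ∪ B)' = A' ∩ B'.


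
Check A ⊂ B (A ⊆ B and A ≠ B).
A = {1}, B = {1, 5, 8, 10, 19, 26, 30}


A ⊂ B requires: A ⊆ B AND A ≠ B.
A ⊆ B? Yes
A = B? No
A ⊂ B: Yes (A is a proper subset of B)

Yes, A ⊂ B


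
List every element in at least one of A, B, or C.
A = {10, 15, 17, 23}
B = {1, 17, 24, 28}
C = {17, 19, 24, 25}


A ∪ B = {1, 10, 15, 17, 23, 24, 28}
(A ∪ B) ∪ C = {1, 10, 15, 17, 19, 23, 24, 25, 28}

A ∪ B ∪ C = {1, 10, 15, 17, 19, 23, 24, 25, 28}


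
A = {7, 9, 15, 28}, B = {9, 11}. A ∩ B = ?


A ∩ B = elements in both A and B
A = {7, 9, 15, 28}
B = {9, 11}
A ∩ B = {9}

A ∩ B = {9}


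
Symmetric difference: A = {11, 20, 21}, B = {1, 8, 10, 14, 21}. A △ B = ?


A △ B = (A \ B) ∪ (B \ A) = elements in exactly one of A or B
A \ B = {11, 20}
B \ A = {1, 8, 10, 14}
A △ B = {1, 8, 10, 11, 14, 20}

A △ B = {1, 8, 10, 11, 14, 20}


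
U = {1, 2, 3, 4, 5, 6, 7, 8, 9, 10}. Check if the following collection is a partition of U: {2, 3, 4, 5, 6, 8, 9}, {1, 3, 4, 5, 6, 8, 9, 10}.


A partition requires: (1) non-empty parts, (2) pairwise disjoint, (3) union = U
Parts: {2, 3, 4, 5, 6, 8, 9}, {1, 3, 4, 5, 6, 8, 9, 10}
Union of parts: {1, 2, 3, 4, 5, 6, 8, 9, 10}
U = {1, 2, 3, 4, 5, 6, 7, 8, 9, 10}
All non-empty? True
Pairwise disjoint? False
Covers U? False

No, not a valid partition


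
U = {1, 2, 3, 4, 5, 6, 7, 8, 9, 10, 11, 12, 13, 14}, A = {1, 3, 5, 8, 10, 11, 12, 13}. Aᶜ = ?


Aᶜ = U \ A = elements in U but not in A
U = {1, 2, 3, 4, 5, 6, 7, 8, 9, 10, 11, 12, 13, 14}
A = {1, 3, 5, 8, 10, 11, 12, 13}
Aᶜ = {2, 4, 6, 7, 9, 14}

Aᶜ = {2, 4, 6, 7, 9, 14}


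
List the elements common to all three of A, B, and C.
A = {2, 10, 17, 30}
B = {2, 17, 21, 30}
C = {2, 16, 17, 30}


A ∩ B = {2, 17, 30}
(A ∩ B) ∩ C = {2, 17, 30}

A ∩ B ∩ C = {2, 17, 30}


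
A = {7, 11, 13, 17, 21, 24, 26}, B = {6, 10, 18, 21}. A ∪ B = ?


A ∪ B = all elements in A or B (or both)
A = {7, 11, 13, 17, 21, 24, 26}
B = {6, 10, 18, 21}
A ∪ B = {6, 7, 10, 11, 13, 17, 18, 21, 24, 26}

A ∪ B = {6, 7, 10, 11, 13, 17, 18, 21, 24, 26}


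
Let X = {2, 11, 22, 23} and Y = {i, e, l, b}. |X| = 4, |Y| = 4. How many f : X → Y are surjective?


n = |X| = 4, k = |Y| = 4. Surjections via inclusion-exclusion:
S(n,k) = Σ(-1)^i × C(k,i) × (k-i)^n, i=0 to k
i=0: (-1)^0×C(4,0)×4^4 = 256
i=1: (-1)^1×C(4,1)×3^4 = -324
i=2: (-1)^2×C(4,2)×2^4 = 96
i=3: (-1)^3×C(4,3)×1^4 = -4
i=4: (-1)^4×C(4,4)×0^4 = 0
Total = 24

Number of surjections = 24


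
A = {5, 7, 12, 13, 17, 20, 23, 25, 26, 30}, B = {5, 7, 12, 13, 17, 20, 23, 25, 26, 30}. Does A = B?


Two sets are equal iff they have exactly the same elements.
A = {5, 7, 12, 13, 17, 20, 23, 25, 26, 30}
B = {5, 7, 12, 13, 17, 20, 23, 25, 26, 30}
Same elements → A = B

Yes, A = B


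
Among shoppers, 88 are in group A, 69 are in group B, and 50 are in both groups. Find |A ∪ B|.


|A ∪ B| = |A| + |B| - |A ∩ B|
= 88 + 69 - 50
= 107

|A ∪ B| = 107


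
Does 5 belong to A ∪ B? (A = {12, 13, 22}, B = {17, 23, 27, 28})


A = {12, 13, 22}, B = {17, 23, 27, 28}
A ∪ B = all elements in A or B
A ∪ B = {12, 13, 17, 22, 23, 27, 28}
Checking if 5 ∈ A ∪ B
5 is not in A ∪ B → False

5 ∉ A ∪ B


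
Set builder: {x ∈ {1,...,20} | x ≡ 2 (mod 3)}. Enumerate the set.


Checking each candidate:
Condition: x in {1,...,20} with x ≡ 2 (mod 3)
Result = {2, 5, 8, 11, 14, 17, 20}

{2, 5, 8, 11, 14, 17, 20}


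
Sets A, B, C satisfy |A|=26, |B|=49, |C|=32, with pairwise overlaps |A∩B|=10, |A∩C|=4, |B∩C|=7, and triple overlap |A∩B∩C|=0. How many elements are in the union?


|A∪B∪C| = |A|+|B|+|C| - |A∩B|-|A∩C|-|B∩C| + |A∩B∩C|
= 26+49+32 - 10-4-7 + 0
= 107 - 21 + 0
= 86

|A ∪ B ∪ C| = 86


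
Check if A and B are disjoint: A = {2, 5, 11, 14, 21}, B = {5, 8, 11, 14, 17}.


Disjoint means A ∩ B = ∅.
A ∩ B = {5, 11, 14}
A ∩ B ≠ ∅, so A and B are NOT disjoint.

No, A and B are not disjoint (A ∩ B = {5, 11, 14})


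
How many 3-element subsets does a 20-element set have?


C(n,k) = n! / (k!(n-k)!)
C(20,3) = 20! / (3!17!)
= 1140

C(20,3) = 1140
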